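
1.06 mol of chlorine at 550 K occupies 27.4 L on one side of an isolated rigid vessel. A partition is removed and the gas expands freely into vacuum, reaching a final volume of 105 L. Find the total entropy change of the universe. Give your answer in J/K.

For an ideal gas in free expansion Q = 0 and W = 0, so T is unchanged.
Entropy is a state function; using a reversible isothermal path, ΔS_gas = nR ln(V₂/V₁) = 1.06 × 8.314 × ln(105/27.4) = 11.8 J/K.
The insulated surroundings exchange no heat, so ΔS_surr = 0 and ΔS_universe = ΔS_gas.

ΔS_universe = 11.8 J/K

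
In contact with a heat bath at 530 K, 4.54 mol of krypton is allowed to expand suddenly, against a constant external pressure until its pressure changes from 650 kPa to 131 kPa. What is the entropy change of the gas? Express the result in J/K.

ΔS_gas = 60.5 J/K

Entropy is a state function, so ΔS_gas depends only on the end states.
For an isothermal ideal gas ΔS_gas = nR ln(P₁/P₂) = 4.54 × 8.314 × ln(650/131) = 60.5 J/K.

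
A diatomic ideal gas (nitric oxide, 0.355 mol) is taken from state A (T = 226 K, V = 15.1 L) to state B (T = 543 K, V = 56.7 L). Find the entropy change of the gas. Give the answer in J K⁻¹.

ΔS = 10.4 J/K

Entropy is a state function: ΔS = nC_V ln(T₂/T₁) + nR ln(V₂/V₁), with C_V = 5R/2 = 20.79 J mol⁻¹ K⁻¹ for a diatomic ideal gas.
ΔS = 0.355 × [20.79 × ln(543/226) + 8.314 × ln(56.7/15.1)] = 10.4 J/K.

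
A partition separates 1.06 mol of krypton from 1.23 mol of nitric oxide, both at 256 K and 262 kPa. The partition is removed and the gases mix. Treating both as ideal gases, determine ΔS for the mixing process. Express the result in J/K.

ΔS_mix = 13.1 J/K

Mole fractions: x_A = 1.06/2.29 = 0.463, x_B = 0.537.
ΔS_mix = −R(n_A ln x_A + n_B ln x_B) = −8.314 × (1.06 ln 0.463 + 1.23 ln 0.537) = 13.1 J/K.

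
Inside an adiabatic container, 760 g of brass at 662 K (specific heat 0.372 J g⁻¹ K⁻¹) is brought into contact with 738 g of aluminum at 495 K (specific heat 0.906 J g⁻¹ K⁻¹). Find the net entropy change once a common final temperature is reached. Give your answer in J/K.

Energy balance: T_f = (m₁c₁T₁ + m₂c₂T₂)/(m₁c₁ + m₂c₂) = 544.63 K.
ΔS₁ = m₁c₁ ln(T_f/T₁) = 282.72 × ln(544.63/662) = -55.18 J/K.
ΔS₂ = m₂c₂ ln(T_f/T₂) = 668.628 × ln(544.63/495) = 63.89 J/K.
ΔS_total = -55.18 + 63.89 = 8.71 J/K.

ΔS_total = 8.71 J/K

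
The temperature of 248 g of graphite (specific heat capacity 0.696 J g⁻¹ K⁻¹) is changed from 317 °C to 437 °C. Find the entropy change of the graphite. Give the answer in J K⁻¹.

In kelvin: T₁ = 590.15 K, T₂ = 710.15 K. ΔS = ∫dQ_rev/T = m c ln(T₂/T₁) = 248 × 0.696 × ln(710.15/590.15) = 31.9 J/K.

ΔS = 31.9 J/K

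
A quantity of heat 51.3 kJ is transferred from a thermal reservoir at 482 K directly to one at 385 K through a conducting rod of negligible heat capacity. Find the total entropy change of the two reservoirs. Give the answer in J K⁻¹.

ΔS_hot = −Q/T_H = −51300/482 = -106.4 J/K and ΔS_cold = +Q/T_C = 51300/385 = 133.2 J/K.
ΔS_total = -106.4 + 133.2 = 26.8 J/K, positive as the second law requires.

ΔS_total = 26.8 J/K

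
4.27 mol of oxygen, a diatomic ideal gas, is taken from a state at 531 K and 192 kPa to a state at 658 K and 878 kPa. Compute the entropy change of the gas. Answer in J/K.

ΔS = -27.3 J/K

ΔS = nC_p ln(T₂/T₁) − nR ln(P₂/P₁), with C_p = 7R/2 = 29.1 J mol⁻¹ K⁻¹ for a diatomic ideal gas.
ΔS = 4.27 × [29.1 × ln(658/531) − 8.314 × ln(878/192)] = -27.3 J/K.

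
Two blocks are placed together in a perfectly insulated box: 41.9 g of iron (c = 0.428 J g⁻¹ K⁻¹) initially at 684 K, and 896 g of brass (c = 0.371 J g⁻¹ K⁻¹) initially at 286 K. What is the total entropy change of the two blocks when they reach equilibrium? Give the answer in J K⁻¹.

ΔS_total = 8.47 J/K

Energy balance: T_f = (m₁c₁T₁ + m₂c₂T₂)/(m₁c₁ + m₂c₂) = 306.37 K.
ΔS₁ = m₁c₁ ln(T_f/T₁) = 17.9332 × ln(306.37/684) = -14.4 J/K.
ΔS₂ = m₂c₂ ln(T_f/T₂) = 332.416 × ln(306.37/286) = 22.87 J/K.
ΔS_total = -14.4 + 22.87 = 8.47 J/K.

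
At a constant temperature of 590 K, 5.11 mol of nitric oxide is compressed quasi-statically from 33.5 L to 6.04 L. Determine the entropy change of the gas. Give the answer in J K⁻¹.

ΔS_gas = -72.8 J/K

For an isothermal ideal gas ΔS_gas = nR ln(V₂/V₁) = 5.11 × 8.314 × ln(6.04/33.5) = -72.8 J/K.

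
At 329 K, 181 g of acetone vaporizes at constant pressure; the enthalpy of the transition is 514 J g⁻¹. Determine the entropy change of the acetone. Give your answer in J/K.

ΔS = 283 J/K

Heat absorbed by the substance: Q = mL = 181 × 514 = 93034 J.
At constant T, ΔS = Q_rev/T = 93034 / 329 = 283 J/K.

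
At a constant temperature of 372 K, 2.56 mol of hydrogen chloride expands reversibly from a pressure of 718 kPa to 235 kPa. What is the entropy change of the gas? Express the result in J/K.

ΔS_gas = 23.8 J/K

For an isothermal ideal gas ΔS_gas = nR ln(P₁/P₂) = 2.56 × 8.314 × ln(718/235) = 23.8 J/K.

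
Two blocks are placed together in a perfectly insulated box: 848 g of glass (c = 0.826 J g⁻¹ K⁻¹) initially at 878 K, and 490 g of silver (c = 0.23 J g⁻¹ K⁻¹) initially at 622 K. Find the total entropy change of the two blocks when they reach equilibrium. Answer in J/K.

ΔS_total = 5.31 J/K

Energy balance: T_f = (m₁c₁T₁ + m₂c₂T₂)/(m₁c₁ + m₂c₂) = 842.52 K.
ΔS₁ = m₁c₁ ln(T_f/T₁) = 700.448 × ln(842.52/878) = -28.89 J/K.
ΔS₂ = m₂c₂ ln(T_f/T₂) = 112.7 × ln(842.52/622) = 34.2 J/K.
ΔS_total = -28.89 + 34.2 = 5.31 J/K.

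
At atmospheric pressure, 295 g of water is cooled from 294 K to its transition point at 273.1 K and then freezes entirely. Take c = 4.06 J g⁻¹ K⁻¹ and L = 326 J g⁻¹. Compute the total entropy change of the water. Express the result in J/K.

Cooling step: ΔS₁ = m c ln(T_tr/T_i) = 295 × 4.06 × ln(273.1/294) = -88.32 J/K.
Phase change: ΔS₂ = −mL/T_tr = −295 × 326 / 273.1 = -352.1 J/K.
ΔS_total = (-88.32) + (-352.1) = -440 J/K.

ΔS = -440 J/K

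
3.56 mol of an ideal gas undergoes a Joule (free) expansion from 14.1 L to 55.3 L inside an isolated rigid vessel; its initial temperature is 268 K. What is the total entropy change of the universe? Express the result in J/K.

For an ideal gas in free expansion Q = 0 and W = 0, so T is unchanged.
Entropy is a state function; using a reversible isothermal path, ΔS_gas = nR ln(V₂/V₁) = 3.56 × 8.314 × ln(55.3/14.1) = 40.4 J/K.
The insulated surroundings exchange no heat, so ΔS_surr = 0 and ΔS_universe = ΔS_gas.

ΔS_universe = 40.4 J/K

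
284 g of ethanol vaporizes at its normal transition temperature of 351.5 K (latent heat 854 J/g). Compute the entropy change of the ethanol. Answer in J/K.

Heat absorbed by the substance: Q = mL = 284 × 854 = 242536 J.
At constant T, ΔS = Q_rev/T = 242536 / 351.5 = 690 J/K.

ΔS = 690 J/K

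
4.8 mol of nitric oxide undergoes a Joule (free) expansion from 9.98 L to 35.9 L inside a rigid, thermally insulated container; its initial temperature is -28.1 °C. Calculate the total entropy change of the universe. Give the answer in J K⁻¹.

For an ideal gas in free expansion Q = 0 and W = 0, so T is unchanged.
Entropy is a state function; using a reversible isothermal path, ΔS_gas = nR ln(V₂/V₁) = 4.8 × 8.314 × ln(35.9/9.98) = 51.1 J/K.
The insulated surroundings exchange no heat, so ΔS_surr = 0 and ΔS_universe = ΔS_gas.

ΔS_universe = 51.1 J/K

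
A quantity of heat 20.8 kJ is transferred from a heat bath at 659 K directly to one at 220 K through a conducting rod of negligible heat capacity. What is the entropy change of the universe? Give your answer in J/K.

ΔS_hot = −Q/T_H = −20800/659 = -31.56 J/K and ΔS_cold = +Q/T_C = 20800/220 = 94.55 J/K.
ΔS_total = -31.56 + 94.55 = 63 J/K, positive as the second law requires.

ΔS_total = 63 J/K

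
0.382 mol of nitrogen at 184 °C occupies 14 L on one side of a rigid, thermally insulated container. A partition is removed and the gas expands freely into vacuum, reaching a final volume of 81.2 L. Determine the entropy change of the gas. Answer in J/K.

For an ideal gas in free expansion Q = 0 and W = 0, so T is unchanged.
Entropy is a state function; using a reversible isothermal path, ΔS_gas = nR ln(V₂/V₁) = 0.382 × 8.314 × ln(81.2/14) = 5.58 J/K.

ΔS_gas = 5.58 J/K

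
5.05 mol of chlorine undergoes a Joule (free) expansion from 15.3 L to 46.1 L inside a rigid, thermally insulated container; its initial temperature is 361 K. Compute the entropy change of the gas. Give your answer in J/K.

ΔS_gas = 46.3 J/K

No heat is exchanged and no work is done, so the ideal-gas temperature stays constant.
Entropy is a state function; using a reversible isothermal path, ΔS_gas = nR ln(V₂/V₁) = 5.05 × 8.314 × ln(46.1/15.3) = 46.3 J/K.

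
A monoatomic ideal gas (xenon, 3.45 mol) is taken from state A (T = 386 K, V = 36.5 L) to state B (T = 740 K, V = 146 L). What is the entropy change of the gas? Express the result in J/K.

Entropy is a state function: ΔS = nC_V ln(T₂/T₁) + nR ln(V₂/V₁), with C_V = 3R/2 = 12.47 J mol⁻¹ K⁻¹ for a monoatomic ideal gas.
ΔS = 3.45 × [12.47 × ln(740/386) + 8.314 × ln(146/36.5)] = 67.8 J/K.

ΔS = 67.8 J/K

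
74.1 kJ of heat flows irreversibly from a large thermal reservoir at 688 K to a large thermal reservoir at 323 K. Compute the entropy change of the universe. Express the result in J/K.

ΔS_hot = −Q/T_H = −74100/688 = -107.7 J/K and ΔS_cold = +Q/T_C = 74100/323 = 229.4 J/K.
ΔS_total = -107.7 + 229.4 = 122 J/K, positive as the second law requires.

ΔS_total = 122 J/K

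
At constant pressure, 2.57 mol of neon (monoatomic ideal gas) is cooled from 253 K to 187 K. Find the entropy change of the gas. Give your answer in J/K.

At constant pressure, ΔS = nC_p ln(T₂/T₁) with C_p = 5R/2 = 20.79 J mol⁻¹ K⁻¹.
ΔS = 2.57 × 20.79 × ln(187/253) = -16.1 J/K.

ΔS = -16.1 J/K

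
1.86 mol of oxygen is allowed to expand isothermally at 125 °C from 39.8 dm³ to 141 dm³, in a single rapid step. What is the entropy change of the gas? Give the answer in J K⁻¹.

ΔS_gas = 19.6 J/K

Entropy is a state function, so ΔS_gas depends only on the end states.
For an isothermal ideal gas ΔS_gas = nR ln(V₂/V₁) = 1.86 × 8.314 × ln(141/39.8) = 19.6 J/K.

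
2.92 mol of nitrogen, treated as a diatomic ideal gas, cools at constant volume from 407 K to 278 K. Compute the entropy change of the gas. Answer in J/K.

ΔS = -23.1 J/K

At constant volume, ΔS = nC_V ln(T₂/T₁) with C_V = 5R/2 = 20.79 J mol⁻¹ K⁻¹.
ΔS = 2.92 × 20.79 × ln(278/407) = -23.1 J/K.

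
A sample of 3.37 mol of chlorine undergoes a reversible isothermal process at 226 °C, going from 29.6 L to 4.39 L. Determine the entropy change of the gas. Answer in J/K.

ΔS_gas = -53.5 J/K

For an isothermal ideal gas ΔS_gas = nR ln(V₂/V₁) = 3.37 × 8.314 × ln(4.39/29.6) = -53.5 J/K.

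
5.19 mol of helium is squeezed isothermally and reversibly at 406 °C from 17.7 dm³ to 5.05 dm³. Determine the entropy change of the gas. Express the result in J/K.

For an isothermal ideal gas ΔS_gas = nR ln(V₂/V₁) = 5.19 × 8.314 × ln(5.05/17.7) = -54.1 J/K.

ΔS_gas = -54.1 J/K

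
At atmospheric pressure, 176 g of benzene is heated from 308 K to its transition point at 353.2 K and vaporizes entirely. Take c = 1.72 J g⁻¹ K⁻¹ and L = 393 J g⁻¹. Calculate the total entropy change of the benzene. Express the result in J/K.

ΔS = 237 J/K

Warming step: ΔS₁ = m c ln(T_tr/T_i) = 176 × 1.72 × ln(353.2/308) = 41.45 J/K.
Phase change: ΔS₂ = +mL/T_tr = 176 × 393 / 353.2 = 195.8 J/K.
ΔS_total = (41.45) + (195.8) = 237 J/K.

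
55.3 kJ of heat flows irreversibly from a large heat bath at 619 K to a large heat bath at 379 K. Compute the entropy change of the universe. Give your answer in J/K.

ΔS_total = 56.6 J/K

ΔS_hot = −Q/T_H = −55300/619 = -89.34 J/K and ΔS_cold = +Q/T_C = 55300/379 = 145.9 J/K.
ΔS_total = -89.34 + 145.9 = 56.6 J/K, positive as the second law requires.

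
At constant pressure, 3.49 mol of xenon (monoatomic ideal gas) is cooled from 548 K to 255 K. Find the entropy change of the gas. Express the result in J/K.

At constant pressure, ΔS = nC_p ln(T₂/T₁) with C_p = 5R/2 = 20.79 J mol⁻¹ K⁻¹.
ΔS = 3.49 × 20.79 × ln(255/548) = -55.5 J/K.

ΔS = -55.5 J/K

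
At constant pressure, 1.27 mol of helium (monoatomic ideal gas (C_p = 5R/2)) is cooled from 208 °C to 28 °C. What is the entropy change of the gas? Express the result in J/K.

In kelvin: T₁ = 481.15 K, T₂ = 301.15 K. At constant pressure, ΔS = nC_p ln(T₂/T₁) with C_p = 5R/2 = 20.79 J mol⁻¹ K⁻¹.
ΔS = 1.27 × 20.79 × ln(301.15/481.15) = -12.4 J/K.

ΔS = -12.4 J/K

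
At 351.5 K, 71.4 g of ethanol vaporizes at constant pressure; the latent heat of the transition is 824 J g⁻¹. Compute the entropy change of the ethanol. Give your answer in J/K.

ΔS = 167 J/K

Heat absorbed by the substance: Q = mL = 71.4 × 824 = 58833.6 J.
At constant T, ΔS = Q_rev/T = 58833.6 / 351.5 = 167 J/K.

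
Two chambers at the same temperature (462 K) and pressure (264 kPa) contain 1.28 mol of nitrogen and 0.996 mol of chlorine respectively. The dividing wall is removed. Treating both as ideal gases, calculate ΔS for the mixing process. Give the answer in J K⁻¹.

Mole fractions: x_A = 1.28/2.28 = 0.562, x_B = 0.438.
ΔS_mix = −R(n_A ln x_A + n_B ln x_B) = −8.314 × (1.28 ln 0.562 + 0.996 ln 0.438) = 13 J/K.

ΔS_mix = 13 J/K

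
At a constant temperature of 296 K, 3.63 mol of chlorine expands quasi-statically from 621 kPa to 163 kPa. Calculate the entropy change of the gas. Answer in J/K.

For an isothermal ideal gas ΔS_gas = nR ln(P₁/P₂) = 3.63 × 8.314 × ln(621/163) = 40.4 J/K.

ΔS_gas = 40.4 J/K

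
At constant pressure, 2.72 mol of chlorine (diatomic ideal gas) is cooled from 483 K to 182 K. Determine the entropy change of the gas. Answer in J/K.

ΔS = -77.3 J/K

At constant pressure, ΔS = nC_p ln(T₂/T₁) with C_p = 7R/2 = 29.1 J mol⁻¹ K⁻¹.
ΔS = 2.72 × 29.1 × ln(182/483) = -77.3 J/K.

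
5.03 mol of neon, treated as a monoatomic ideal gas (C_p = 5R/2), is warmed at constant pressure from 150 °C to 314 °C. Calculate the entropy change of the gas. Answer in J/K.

In kelvin: T₁ = 423.15 K, T₂ = 587.15 K. At constant pressure, ΔS = nC_p ln(T₂/T₁) with C_p = 5R/2 = 20.79 J mol⁻¹ K⁻¹.
ΔS = 5.03 × 20.79 × ln(587.15/423.15) = 34.2 J/K.

ΔS = 34.2 J/K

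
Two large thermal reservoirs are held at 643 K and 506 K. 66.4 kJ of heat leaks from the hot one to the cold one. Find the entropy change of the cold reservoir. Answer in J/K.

ΔS_cold = 131 J/K

The cold reservoir gains heat Q, so ΔS_cold = +Q/T_C = 66400/506 = 131 J/K.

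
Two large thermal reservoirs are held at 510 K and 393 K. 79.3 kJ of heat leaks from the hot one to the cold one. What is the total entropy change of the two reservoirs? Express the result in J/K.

ΔS_total = 46.3 J/K

ΔS_hot = −Q/T_H = −79300/510 = -155.5 J/K and ΔS_cold = +Q/T_C = 79300/393 = 201.8 J/K.
ΔS_total = -155.5 + 201.8 = 46.3 J/K, positive as the second law requires.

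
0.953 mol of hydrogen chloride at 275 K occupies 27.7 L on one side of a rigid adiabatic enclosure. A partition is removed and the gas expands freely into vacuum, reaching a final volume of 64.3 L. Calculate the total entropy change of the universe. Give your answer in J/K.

No heat is exchanged and no work is done, so the ideal-gas temperature stays constant.
Entropy is a state function; using a reversible isothermal path, ΔS_gas = nR ln(V₂/V₁) = 0.953 × 8.314 × ln(64.3/27.7) = 6.67 J/K.
The insulated surroundings exchange no heat, so ΔS_surr = 0 and ΔS_universe = ΔS_gas.

ΔS_universe = 6.67 J/K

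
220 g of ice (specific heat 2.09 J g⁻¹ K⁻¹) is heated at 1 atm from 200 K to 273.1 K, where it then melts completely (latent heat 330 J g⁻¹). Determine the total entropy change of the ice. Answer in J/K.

ΔS = 409 J/K

Warming step: ΔS₁ = m c ln(T_tr/T_i) = 220 × 2.09 × ln(273.1/200) = 143.2 J/K.
Phase change: ΔS₂ = +mL/T_tr = 220 × 330 / 273.1 = 265.8 J/K.
ΔS_total = (143.2) + (265.8) = 409 J/K.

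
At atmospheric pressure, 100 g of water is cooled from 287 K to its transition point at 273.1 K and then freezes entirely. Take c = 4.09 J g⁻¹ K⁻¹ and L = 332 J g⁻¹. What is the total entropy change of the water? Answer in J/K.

ΔS = -142 J/K

Cooling step: ΔS₁ = m c ln(T_tr/T_i) = 100 × 4.09 × ln(273.1/287) = -20.3 J/K.
Phase change: ΔS₂ = −mL/T_tr = −100 × 332 / 273.1 = -121.6 J/K.
ΔS_total = (-20.3) + (-121.6) = -142 J/K.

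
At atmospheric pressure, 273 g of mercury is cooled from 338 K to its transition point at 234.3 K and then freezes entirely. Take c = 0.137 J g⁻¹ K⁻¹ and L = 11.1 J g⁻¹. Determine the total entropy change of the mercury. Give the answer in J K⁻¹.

Cooling step: ΔS₁ = m c ln(T_tr/T_i) = 273 × 0.137 × ln(234.3/338) = -13.71 J/K.
Phase change: ΔS₂ = −mL/T_tr = −273 × 11.1 / 234.3 = -12.93 J/K.
ΔS_total = (-13.71) + (-12.93) = -26.6 J/K.

ΔS = -26.6 J/K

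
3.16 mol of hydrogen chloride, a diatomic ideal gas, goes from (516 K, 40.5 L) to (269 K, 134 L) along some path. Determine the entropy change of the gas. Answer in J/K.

Entropy is a state function: ΔS = nC_V ln(T₂/T₁) + nR ln(V₂/V₁), with C_V = 5R/2 = 20.79 J mol⁻¹ K⁻¹ for a diatomic ideal gas.
ΔS = 3.16 × [20.79 × ln(269/516) + 8.314 × ln(134/40.5)] = -11.3 J/K.

ΔS = -11.3 J/K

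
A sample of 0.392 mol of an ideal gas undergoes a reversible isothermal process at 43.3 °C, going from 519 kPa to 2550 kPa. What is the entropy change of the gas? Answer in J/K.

ΔS_gas = -5.19 J/K

For an isothermal ideal gas ΔS_gas = nR ln(P₁/P₂) = 0.392 × 8.314 × ln(519/2550) = -5.19 J/K.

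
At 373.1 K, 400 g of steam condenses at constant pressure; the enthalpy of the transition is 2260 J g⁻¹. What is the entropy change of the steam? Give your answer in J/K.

ΔS = -2420 J/K

Heat released by the substance: Q = −mL = −400 × 2260 = −904000 J.
At constant T, ΔS = Q_rev/T = −904000 / 373.1 = -2420 J/K.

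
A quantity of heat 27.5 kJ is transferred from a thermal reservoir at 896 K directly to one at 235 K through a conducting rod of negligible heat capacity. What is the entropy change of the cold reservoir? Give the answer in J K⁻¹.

The cold reservoir gains heat Q, so ΔS_cold = +Q/T_C = 27500/235 = 117 J/K.

ΔS_cold = 117 J/K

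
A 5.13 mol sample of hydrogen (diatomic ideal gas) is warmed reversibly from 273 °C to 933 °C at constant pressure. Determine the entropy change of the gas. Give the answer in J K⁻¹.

ΔS = 118 J/K

In kelvin: T₁ = 546.15 K, T₂ = 1206.15 K. At constant pressure, ΔS = nC_p ln(T₂/T₁) with C_p = 7R/2 = 29.1 J mol⁻¹ K⁻¹.
ΔS = 5.13 × 29.1 × ln(1206.15/546.15) = 118 J/K.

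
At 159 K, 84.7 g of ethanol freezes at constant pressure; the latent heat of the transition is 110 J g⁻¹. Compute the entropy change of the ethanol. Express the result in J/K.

ΔS = -58.6 J/K

Heat released by the substance: Q = −mL = −84.7 × 110 = −9317 J.
At constant T, ΔS = Q_rev/T = −9317 / 159 = -58.6 J/K.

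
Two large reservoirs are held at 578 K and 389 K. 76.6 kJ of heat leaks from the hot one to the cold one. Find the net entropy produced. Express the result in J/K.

ΔS_total = 64.4 J/K

ΔS_hot = −Q/T_H = −76600/578 = -132.5 J/K and ΔS_cold = +Q/T_C = 76600/389 = 196.9 J/K.
ΔS_total = -132.5 + 196.9 = 64.4 J/K, positive as the second law requires.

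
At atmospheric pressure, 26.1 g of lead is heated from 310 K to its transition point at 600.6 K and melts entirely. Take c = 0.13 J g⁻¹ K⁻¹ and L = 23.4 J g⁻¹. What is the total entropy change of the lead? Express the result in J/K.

ΔS = 3.26 J/K

Warming step: ΔS₁ = m c ln(T_tr/T_i) = 26.1 × 0.13 × ln(600.6/310) = 2.244 J/K.
Phase change: ΔS₂ = +mL/T_tr = 26.1 × 23.4 / 600.6 = 1.017 J/K.
ΔS_total = (2.244) + (1.017) = 3.26 J/K.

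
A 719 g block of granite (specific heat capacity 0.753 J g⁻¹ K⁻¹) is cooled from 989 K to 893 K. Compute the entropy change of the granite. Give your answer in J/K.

ΔS = -55.3 J/K

ΔS = ∫dQ_rev/T = m c ln(T₂/T₁) = 719 × 0.753 × ln(893/989) = -55.3 J/K.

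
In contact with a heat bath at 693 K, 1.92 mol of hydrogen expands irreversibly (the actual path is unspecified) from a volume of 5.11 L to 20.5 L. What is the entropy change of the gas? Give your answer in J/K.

ΔS_gas = 22.2 J/K

Entropy is a state function, so ΔS_gas depends only on the end states.
For an isothermal ideal gas ΔS_gas = nR ln(V₂/V₁) = 1.92 × 8.314 × ln(20.5/5.11) = 22.2 J/K.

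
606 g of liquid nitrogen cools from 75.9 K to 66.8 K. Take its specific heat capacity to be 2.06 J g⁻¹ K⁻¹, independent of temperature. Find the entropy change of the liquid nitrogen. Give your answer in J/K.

ΔS = -159 J/K

ΔS = ∫dQ_rev/T = m c ln(T₂/T₁) = 606 × 2.06 × ln(66.8/75.9) = -159 J/K.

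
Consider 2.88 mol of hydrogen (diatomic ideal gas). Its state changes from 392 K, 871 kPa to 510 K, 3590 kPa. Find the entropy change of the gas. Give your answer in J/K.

ΔS = -11.9 J/K

ΔS = nC_p ln(T₂/T₁) − nR ln(P₂/P₁), with C_p = 7R/2 = 29.1 J mol⁻¹ K⁻¹ for a diatomic ideal gas.
ΔS = 2.88 × [29.1 × ln(510/392) − 8.314 × ln(3590/871)] = -11.9 J/K.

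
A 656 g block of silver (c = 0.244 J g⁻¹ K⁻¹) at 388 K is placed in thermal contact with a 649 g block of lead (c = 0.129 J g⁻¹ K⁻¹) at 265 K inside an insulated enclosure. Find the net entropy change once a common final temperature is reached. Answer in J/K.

ΔS_total = 3.82 J/K

Energy balance: T_f = (m₁c₁T₁ + m₂c₂T₂)/(m₁c₁ + m₂c₂) = 345.76 K.
ΔS₁ = m₁c₁ ln(T_f/T₁) = 160.064 × ln(345.76/388) = -18.45 J/K.
ΔS₂ = m₂c₂ ln(T_f/T₂) = 83.721 × ln(345.76/265) = 22.27 J/K.
ΔS_total = -18.45 + 22.27 = 3.82 J/K.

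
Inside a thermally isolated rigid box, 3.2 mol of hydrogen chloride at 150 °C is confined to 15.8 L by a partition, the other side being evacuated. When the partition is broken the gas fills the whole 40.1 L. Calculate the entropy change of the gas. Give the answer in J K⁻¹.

For an ideal gas in free expansion Q = 0 and W = 0, so T is unchanged.
Entropy is a state function; using a reversible isothermal path, ΔS_gas = nR ln(V₂/V₁) = 3.2 × 8.314 × ln(40.1/15.8) = 24.8 J/K.

ΔS_gas = 24.8 J/K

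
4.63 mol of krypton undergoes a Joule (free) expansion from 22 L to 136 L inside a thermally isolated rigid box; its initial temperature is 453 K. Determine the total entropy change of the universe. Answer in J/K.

For an ideal gas in free expansion Q = 0 and W = 0, so T is unchanged.
Entropy is a state function; using a reversible isothermal path, ΔS_gas = nR ln(V₂/V₁) = 4.63 × 8.314 × ln(136/22) = 70.1 J/K.
The insulated surroundings exchange no heat, so ΔS_surr = 0 and ΔS_universe = ΔS_gas.

ΔS_universe = 70.1 J/K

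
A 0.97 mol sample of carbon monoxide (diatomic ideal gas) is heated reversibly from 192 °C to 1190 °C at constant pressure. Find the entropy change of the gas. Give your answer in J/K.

In kelvin: T₁ = 465.15 K, T₂ = 1463.15 K. At constant pressure, ΔS = nC_p ln(T₂/T₁) with C_p = 7R/2 = 29.1 J mol⁻¹ K⁻¹.
ΔS = 0.97 × 29.1 × ln(1463.15/465.15) = 32.3 J/K.

ΔS = 32.3 J/K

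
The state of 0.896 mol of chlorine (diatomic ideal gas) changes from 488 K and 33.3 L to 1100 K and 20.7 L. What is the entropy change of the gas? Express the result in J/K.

Entropy is a state function: ΔS = nC_V ln(T₂/T₁) + nR ln(V₂/V₁), with C_V = 5R/2 = 20.79 J mol⁻¹ K⁻¹ for a diatomic ideal gas.
ΔS = 0.896 × [20.79 × ln(1100/488) + 8.314 × ln(20.7/33.3)] = 11.6 J/K.

ΔS = 11.6 J/K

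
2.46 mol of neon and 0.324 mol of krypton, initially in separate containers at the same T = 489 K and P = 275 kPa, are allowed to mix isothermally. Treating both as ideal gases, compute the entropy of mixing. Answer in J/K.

ΔS_mix = 8.32 J/K

Mole fractions: x_A = 2.46/2.78 = 0.884, x_B = 0.116.
ΔS_mix = −R(n_A ln x_A + n_B ln x_B) = −8.314 × (2.46 ln 0.884 + 0.324 ln 0.116) = 8.32 J/K.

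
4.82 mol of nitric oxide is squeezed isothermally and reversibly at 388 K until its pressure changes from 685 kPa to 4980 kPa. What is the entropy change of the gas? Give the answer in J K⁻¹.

For an isothermal ideal gas ΔS_gas = nR ln(P₁/P₂) = 4.82 × 8.314 × ln(685/4980) = -79.5 J/K.

ΔS_gas = -79.5 J/K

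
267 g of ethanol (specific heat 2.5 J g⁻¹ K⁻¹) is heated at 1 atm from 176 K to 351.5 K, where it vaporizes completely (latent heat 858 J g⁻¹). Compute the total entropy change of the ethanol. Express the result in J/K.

ΔS = 1110 J/K

Warming step: ΔS₁ = m c ln(T_tr/T_i) = 267 × 2.5 × ln(351.5/176) = 461.7 J/K.
Phase change: ΔS₂ = +mL/T_tr = 267 × 858 / 351.5 = 651.7 J/K.
ΔS_total = (461.7) + (651.7) = 1110 J/K.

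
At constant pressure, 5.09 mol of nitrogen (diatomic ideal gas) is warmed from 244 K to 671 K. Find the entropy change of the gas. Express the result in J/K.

ΔS = 150 J/K

At constant pressure, ΔS = nC_p ln(T₂/T₁) with C_p = 7R/2 = 29.1 J mol⁻¹ K⁻¹.
ΔS = 5.09 × 29.1 × ln(671/244) = 150 J/K.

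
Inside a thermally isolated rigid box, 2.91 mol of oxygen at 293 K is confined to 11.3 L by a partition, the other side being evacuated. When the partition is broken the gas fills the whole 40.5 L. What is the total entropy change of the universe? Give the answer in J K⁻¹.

No heat is exchanged and no work is done, so the ideal-gas temperature stays constant.
Entropy is a state function; using a reversible isothermal path, ΔS_gas = nR ln(V₂/V₁) = 2.91 × 8.314 × ln(40.5/11.3) = 30.9 J/K.
The insulated surroundings exchange no heat, so ΔS_surr = 0 and ΔS_universe = ΔS_gas.

ΔS_universe = 30.9 J/K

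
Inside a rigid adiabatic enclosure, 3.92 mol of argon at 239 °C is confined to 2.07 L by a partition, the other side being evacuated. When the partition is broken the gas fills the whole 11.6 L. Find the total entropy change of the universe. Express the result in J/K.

No heat is exchanged and no work is done, so the ideal-gas temperature stays constant.
Entropy is a state function; using a reversible isothermal path, ΔS_gas = nR ln(V₂/V₁) = 3.92 × 8.314 × ln(11.6/2.07) = 56.2 J/K.
The insulated surroundings exchange no heat, so ΔS_surr = 0 and ΔS_universe = ΔS_gas.

ΔS_universe = 56.2 J/K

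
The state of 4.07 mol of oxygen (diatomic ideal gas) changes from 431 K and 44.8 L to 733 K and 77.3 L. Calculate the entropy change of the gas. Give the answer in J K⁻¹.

ΔS = 63.4 J/K

Entropy is a state function: ΔS = nC_V ln(T₂/T₁) + nR ln(V₂/V₁), with C_V = 5R/2 = 20.79 J mol⁻¹ K⁻¹ for a diatomic ideal gas.
ΔS = 4.07 × [20.79 × ln(733/431) + 8.314 × ln(77.3/44.8)] = 63.4 J/K.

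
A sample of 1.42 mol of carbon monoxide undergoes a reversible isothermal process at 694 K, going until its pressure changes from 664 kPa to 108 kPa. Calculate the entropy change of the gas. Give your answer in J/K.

ΔS_gas = 21.4 J/K

For an isothermal ideal gas ΔS_gas = nR ln(P₁/P₂) = 1.42 × 8.314 × ln(664/108) = 21.4 J/K.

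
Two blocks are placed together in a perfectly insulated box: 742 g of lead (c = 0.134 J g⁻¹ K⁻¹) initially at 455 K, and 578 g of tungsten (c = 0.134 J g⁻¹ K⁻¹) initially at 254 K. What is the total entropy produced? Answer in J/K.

ΔS_total = 7.13 J/K

Energy balance: T_f = (m₁c₁T₁ + m₂c₂T₂)/(m₁c₁ + m₂c₂) = 366.99 K.
ΔS₁ = m₁c₁ ln(T_f/T₁) = 99.428 × ln(366.99/455) = -21.37 J/K.
ΔS₂ = m₂c₂ ln(T_f/T₂) = 77.452 × ln(366.99/254) = 28.5 J/K.
ΔS_total = -21.37 + 28.5 = 7.13 J/K.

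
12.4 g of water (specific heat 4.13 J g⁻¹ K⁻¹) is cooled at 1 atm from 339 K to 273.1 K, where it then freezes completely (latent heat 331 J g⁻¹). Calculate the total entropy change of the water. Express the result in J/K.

Cooling step: ΔS₁ = m c ln(T_tr/T_i) = 12.4 × 4.13 × ln(273.1/339) = -11.07 J/K.
Phase change: ΔS₂ = −mL/T_tr = −12.4 × 331 / 273.1 = -15.03 J/K.
ΔS_total = (-11.07) + (-15.03) = -26.1 J/K.

ΔS = -26.1 J/K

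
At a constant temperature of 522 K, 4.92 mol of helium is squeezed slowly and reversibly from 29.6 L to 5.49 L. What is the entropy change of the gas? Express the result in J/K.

For an isothermal ideal gas ΔS_gas = nR ln(V₂/V₁) = 4.92 × 8.314 × ln(5.49/29.6) = -68.9 J/K.

ΔS_gas = -68.9 J/K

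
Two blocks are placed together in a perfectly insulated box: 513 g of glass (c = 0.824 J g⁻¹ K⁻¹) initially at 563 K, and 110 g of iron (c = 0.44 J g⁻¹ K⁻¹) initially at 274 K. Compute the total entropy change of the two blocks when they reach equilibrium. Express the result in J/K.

ΔS_total = 9.33 J/K

Energy balance: T_f = (m₁c₁T₁ + m₂c₂T₂)/(m₁c₁ + m₂c₂) = 533.31 K.
ΔS₁ = m₁c₁ ln(T_f/T₁) = 422.712 × ln(533.31/563) = -22.9 J/K.
ΔS₂ = m₂c₂ ln(T_f/T₂) = 48.4 × ln(533.31/274) = 32.23 J/K.
ΔS_total = -22.9 + 32.23 = 9.33 J/K.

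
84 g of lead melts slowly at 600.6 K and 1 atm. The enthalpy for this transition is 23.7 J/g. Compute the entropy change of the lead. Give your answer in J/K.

ΔS = 3.31 J/K

Heat absorbed by the substance: Q = mL = 84 × 23.7 = 1990.8 J.
At constant T, ΔS = Q_rev/T = 1990.8 / 600.6 = 3.31 J/K.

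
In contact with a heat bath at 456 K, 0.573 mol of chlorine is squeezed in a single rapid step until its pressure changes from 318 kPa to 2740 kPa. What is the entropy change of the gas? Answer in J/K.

ΔS_gas = -10.3 J/K

Entropy is a state function, so ΔS_gas depends only on the end states.
For an isothermal ideal gas ΔS_gas = nR ln(P₁/P₂) = 0.573 × 8.314 × ln(318/2740) = -10.3 J/K.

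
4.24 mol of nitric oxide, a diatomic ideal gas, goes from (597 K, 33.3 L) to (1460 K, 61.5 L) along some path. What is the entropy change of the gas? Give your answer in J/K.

ΔS = 100 J/K

Entropy is a state function: ΔS = nC_V ln(T₂/T₁) + nR ln(V₂/V₁), with C_V = 5R/2 = 20.79 J mol⁻¹ K⁻¹ for a diatomic ideal gas.
ΔS = 4.24 × [20.79 × ln(1460/597) + 8.314 × ln(61.5/33.3)] = 100 J/K.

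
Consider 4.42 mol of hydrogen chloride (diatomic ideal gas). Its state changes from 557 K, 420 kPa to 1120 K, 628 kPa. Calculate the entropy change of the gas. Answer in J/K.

ΔS = nC_p ln(T₂/T₁) − nR ln(P₂/P₁), with C_p = 7R/2 = 29.1 J mol⁻¹ K⁻¹ for a diatomic ideal gas.
ΔS = 4.42 × [29.1 × ln(1120/557) − 8.314 × ln(628/420)] = 75.1 J/K.

ΔS = 75.1 J/K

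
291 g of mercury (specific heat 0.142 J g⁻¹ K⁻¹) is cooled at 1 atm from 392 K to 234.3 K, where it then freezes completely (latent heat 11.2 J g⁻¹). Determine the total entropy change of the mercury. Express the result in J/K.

ΔS = -35.2 J/K

Cooling step: ΔS₁ = m c ln(T_tr/T_i) = 291 × 0.142 × ln(234.3/392) = -21.27 J/K.
Phase change: ΔS₂ = −mL/T_tr = −291 × 11.2 / 234.3 = -13.91 J/K.
ΔS_total = (-21.27) + (-13.91) = -35.2 J/K.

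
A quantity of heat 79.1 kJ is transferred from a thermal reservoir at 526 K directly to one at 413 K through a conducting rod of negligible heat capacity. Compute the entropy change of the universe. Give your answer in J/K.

ΔS_total = 41.1 J/K

ΔS_hot = −Q/T_H = −79100/526 = -150.4 J/K and ΔS_cold = +Q/T_C = 79100/413 = 191.5 J/K.
ΔS_total = -150.4 + 191.5 = 41.1 J/K, positive as the second law requires.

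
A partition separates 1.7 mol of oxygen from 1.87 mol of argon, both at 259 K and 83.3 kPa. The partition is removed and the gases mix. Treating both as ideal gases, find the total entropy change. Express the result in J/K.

Mole fractions: x_A = 1.7/3.57 = 0.476, x_B = 0.524.
ΔS_mix = −R(n_A ln x_A + n_B ln x_B) = −8.314 × (1.7 ln 0.476 + 1.87 ln 0.524) = 20.5 J/K.

ΔS_mix = 20.5 J/K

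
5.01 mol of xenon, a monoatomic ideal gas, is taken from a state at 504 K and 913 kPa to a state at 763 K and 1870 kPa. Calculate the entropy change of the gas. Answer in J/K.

ΔS = nC_p ln(T₂/T₁) − nR ln(P₂/P₁), with C_p = 5R/2 = 20.79 J mol⁻¹ K⁻¹ for a monoatomic ideal gas.
ΔS = 5.01 × [20.79 × ln(763/504) − 8.314 × ln(1870/913)] = 13.3 J/K.

ΔS = 13.3 J/K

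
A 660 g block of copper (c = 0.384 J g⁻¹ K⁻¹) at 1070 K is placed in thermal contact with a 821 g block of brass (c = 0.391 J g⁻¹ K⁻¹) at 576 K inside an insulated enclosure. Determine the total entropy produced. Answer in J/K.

ΔS_total = 27.4 J/K

Energy balance: T_f = (m₁c₁T₁ + m₂c₂T₂)/(m₁c₁ + m₂c₂) = 793.95 K.
ΔS₁ = m₁c₁ ln(T_f/T₁) = 253.44 × ln(793.95/1070) = -75.63 J/K.
ΔS₂ = m₂c₂ ln(T_f/T₂) = 321.011 × ln(793.95/576) = 103 J/K.
ΔS_total = -75.63 + 103 = 27.4 J/K.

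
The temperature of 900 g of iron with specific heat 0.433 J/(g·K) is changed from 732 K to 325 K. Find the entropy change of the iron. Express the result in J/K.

ΔS = -316 J/K

ΔS = ∫dQ_rev/T = m c ln(T₂/T₁) = 900 × 0.433 × ln(325/732) = -316 J/K.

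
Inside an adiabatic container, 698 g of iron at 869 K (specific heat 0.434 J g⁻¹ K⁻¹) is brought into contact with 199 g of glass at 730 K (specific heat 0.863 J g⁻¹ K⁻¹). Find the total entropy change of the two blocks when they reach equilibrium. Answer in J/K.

Energy balance: T_f = (m₁c₁T₁ + m₂c₂T₂)/(m₁c₁ + m₂c₂) = 818.71 K.
ΔS₁ = m₁c₁ ln(T_f/T₁) = 302.932 × ln(818.71/869) = -18.06 J/K.
ΔS₂ = m₂c₂ ln(T_f/T₂) = 171.737 × ln(818.71/730) = 19.7 J/K.
ΔS_total = -18.06 + 19.7 = 1.64 J/K.

ΔS_total = 1.64 J/K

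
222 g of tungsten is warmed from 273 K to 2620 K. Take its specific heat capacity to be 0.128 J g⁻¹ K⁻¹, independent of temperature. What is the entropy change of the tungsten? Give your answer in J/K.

ΔS = 64.3 J/K

ΔS = ∫dQ_rev/T = m c ln(T₂/T₁) = 222 × 0.128 × ln(2620/273) = 64.3 J/K.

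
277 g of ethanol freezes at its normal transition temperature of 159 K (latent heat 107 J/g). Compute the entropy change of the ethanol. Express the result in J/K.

Heat released by the substance: Q = −mL = −277 × 107 = −29639 J.
At constant T, ΔS = Q_rev/T = −29639 / 159 = -186 J/K.

ΔS = -186 J/K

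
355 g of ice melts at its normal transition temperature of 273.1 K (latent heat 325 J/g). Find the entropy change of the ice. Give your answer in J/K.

Heat absorbed by the substance: Q = mL = 355 × 325 = 115375 J.
At constant T, ΔS = Q_rev/T = 115375 / 273.1 = 422 J/K.

ΔS = 422 J/K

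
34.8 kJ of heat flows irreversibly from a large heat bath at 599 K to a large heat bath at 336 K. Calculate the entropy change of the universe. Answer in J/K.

ΔS_total = 45.5 J/K

ΔS_hot = −Q/T_H = −34800/599 = -58.1 J/K and ΔS_cold = +Q/T_C = 34800/336 = 103.6 J/K.
ΔS_total = -58.1 + 103.6 = 45.5 J/K, positive as the second law requires.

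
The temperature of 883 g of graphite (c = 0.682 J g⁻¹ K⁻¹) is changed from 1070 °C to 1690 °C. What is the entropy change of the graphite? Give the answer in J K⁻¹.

ΔS = 229 J/K

In kelvin: T₁ = 1343.15 K, T₂ = 1963.15 K. ΔS = ∫dQ_rev/T = m c ln(T₂/T₁) = 883 × 0.682 × ln(1963.15/1343.15) = 229 J/K.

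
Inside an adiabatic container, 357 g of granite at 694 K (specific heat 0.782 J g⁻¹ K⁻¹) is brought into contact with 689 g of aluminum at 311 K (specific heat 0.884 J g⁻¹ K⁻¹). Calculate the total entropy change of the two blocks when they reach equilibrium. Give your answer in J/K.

Energy balance: T_f = (m₁c₁T₁ + m₂c₂T₂)/(m₁c₁ + m₂c₂) = 431.38 K.
ΔS₁ = m₁c₁ ln(T_f/T₁) = 279.174 × ln(431.38/694) = -132.75 J/K.
ΔS₂ = m₂c₂ ln(T_f/T₂) = 609.076 × ln(431.38/311) = 199.28 J/K.
ΔS_total = -132.75 + 199.28 = 66.5 J/K.

ΔS_total = 66.5 J/K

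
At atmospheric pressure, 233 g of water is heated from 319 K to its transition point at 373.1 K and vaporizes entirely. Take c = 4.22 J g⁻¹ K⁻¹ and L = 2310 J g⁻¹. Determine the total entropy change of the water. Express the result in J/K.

ΔS = 1600 J/K

Warming step: ΔS₁ = m c ln(T_tr/T_i) = 233 × 4.22 × ln(373.1/319) = 154 J/K.
Phase change: ΔS₂ = +mL/T_tr = 233 × 2310 / 373.1 = 1443 J/K.
ΔS_total = (154) + (1443) = 1600 J/K.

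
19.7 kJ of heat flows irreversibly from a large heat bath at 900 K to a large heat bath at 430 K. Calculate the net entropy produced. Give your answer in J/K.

ΔS_total = 23.9 J/K

ΔS_hot = −Q/T_H = −19700/900 = -21.89 J/K and ΔS_cold = +Q/T_C = 19700/430 = 45.81 J/K.
ΔS_total = -21.89 + 45.81 = 23.9 J/K, positive as the second law requires.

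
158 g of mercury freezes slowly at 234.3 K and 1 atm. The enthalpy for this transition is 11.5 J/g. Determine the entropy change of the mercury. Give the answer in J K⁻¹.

ΔS = -7.76 J/K

Heat released by the substance: Q = −mL = −158 × 11.5 = −1817 J.
At constant T, ΔS = Q_rev/T = −1817 / 234.3 = -7.76 J/K.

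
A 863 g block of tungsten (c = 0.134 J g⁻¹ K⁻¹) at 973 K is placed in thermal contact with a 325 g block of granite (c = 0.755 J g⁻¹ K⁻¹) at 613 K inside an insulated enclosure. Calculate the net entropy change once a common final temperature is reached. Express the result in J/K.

ΔS_total = 8.8 J/K

Energy balance: T_f = (m₁c₁T₁ + m₂c₂T₂)/(m₁c₁ + m₂c₂) = 728.32 K.
ΔS₁ = m₁c₁ ln(T_f/T₁) = 115.642 × ln(728.32/973) = -33.5 J/K.
ΔS₂ = m₂c₂ ln(T_f/T₂) = 245.375 × ln(728.32/613) = 42.3 J/K.
ΔS_total = -33.5 + 42.3 = 8.8 J/K.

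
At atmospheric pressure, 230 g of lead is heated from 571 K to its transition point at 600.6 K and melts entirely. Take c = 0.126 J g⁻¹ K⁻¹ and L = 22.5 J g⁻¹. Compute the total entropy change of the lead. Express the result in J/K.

Warming step: ΔS₁ = m c ln(T_tr/T_i) = 230 × 0.126 × ln(600.6/571) = 1.465 J/K.
Phase change: ΔS₂ = +mL/T_tr = 230 × 22.5 / 600.6 = 8.616 J/K.
ΔS_total = (1.465) + (8.616) = 10.1 J/K.

ΔS = 10.1 J/K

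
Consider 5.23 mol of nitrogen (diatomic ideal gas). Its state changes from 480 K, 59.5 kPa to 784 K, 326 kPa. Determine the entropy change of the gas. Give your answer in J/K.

ΔS = 0.707 J/K

ΔS = nC_p ln(T₂/T₁) − nR ln(P₂/P₁), with C_p = 7R/2 = 29.1 J mol⁻¹ K⁻¹ for a diatomic ideal gas.
ΔS = 5.23 × [29.1 × ln(784/480) − 8.314 × ln(326/59.5)] = 0.707 J/K.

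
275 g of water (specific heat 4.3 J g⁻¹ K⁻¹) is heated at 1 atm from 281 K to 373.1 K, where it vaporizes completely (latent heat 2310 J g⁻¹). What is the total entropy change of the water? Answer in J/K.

ΔS = 2040 J/K

Warming step: ΔS₁ = m c ln(T_tr/T_i) = 275 × 4.3 × ln(373.1/281) = 335.2 J/K.
Phase change: ΔS₂ = +mL/T_tr = 275 × 2310 / 373.1 = 1703 J/K.
ΔS_total = (335.2) + (1703) = 2040 J/K.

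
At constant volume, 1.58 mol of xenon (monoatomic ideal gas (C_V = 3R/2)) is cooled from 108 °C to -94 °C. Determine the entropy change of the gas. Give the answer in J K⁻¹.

ΔS = -14.9 J/K

In kelvin: T₁ = 381.15 K, T₂ = 179.15 K. At constant volume, ΔS = nC_V ln(T₂/T₁) with C_V = 3R/2 = 12.47 J mol⁻¹ K⁻¹.
ΔS = 1.58 × 12.47 × ln(179.15/381.15) = -14.9 J/K.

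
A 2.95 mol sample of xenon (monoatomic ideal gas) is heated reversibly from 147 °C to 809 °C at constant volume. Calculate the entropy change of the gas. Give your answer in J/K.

ΔS = 34.8 J/K

In kelvin: T₁ = 420.15 K, T₂ = 1082.15 K. At constant volume, ΔS = nC_V ln(T₂/T₁) with C_V = 3R/2 = 12.47 J mol⁻¹ K⁻¹.
ΔS = 2.95 × 12.47 × ln(1082.15/420.15) = 34.8 J/K.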